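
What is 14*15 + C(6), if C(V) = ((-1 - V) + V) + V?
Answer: 215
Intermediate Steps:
C(V) = -1 + V
14*15 + C(6) = 14*15 + (-1 + 6) = 210 + 5 = 215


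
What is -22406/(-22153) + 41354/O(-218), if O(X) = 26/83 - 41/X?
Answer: 16576390986054/200949863 ≈ 82490.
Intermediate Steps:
O(X) = 26/83 - 41/X (O(X) = 26*(1/83) - 41/X = 26/83 - 41/X)
-22406/(-22153) + 41354/O(-218) = -22406/(-22153) + 41354/(26/83 - 41/(-218)) = -22406*(-1/22153) + 41354/(26/83 - 41*(-1/218)) = 22406/22153 + 41354/(26/83 + 41/218) = 22406/22153 + 41354/(9071/18094) = 22406/22153 + 41354*(18094/9071) = 22406/22153 + 748259276/9071 = 16576390986054/200949863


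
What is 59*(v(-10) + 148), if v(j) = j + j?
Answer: 7552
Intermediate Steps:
v(j) = 2*j
59*(v(-10) + 148) = 59*(2*(-10) + 148) = 59*(-20 + 148) = 59*128 = 7552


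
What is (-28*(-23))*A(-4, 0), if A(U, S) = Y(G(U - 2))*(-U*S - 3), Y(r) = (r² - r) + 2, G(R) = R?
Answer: -85008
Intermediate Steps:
Y(r) = 2 + r² - r
A(U, S) = (-3 - S*U)*(4 + (-2 + U)² - U) (A(U, S) = (2 + (U - 2)² - (U - 2))*(-U*S - 3) = (2 + (-2 + U)² - (-2 + U))*(-S*U - 3) = (2 + (-2 + U)² + (2 - U))*(-S*U - 3) = (4 + (-2 + U)² - U)*(-3 - S*U) = (-3 - S*U)*(4 + (-2 + U)² - U))
(-28*(-23))*A(-4, 0) = (-28*(-23))*(-(3 + 0*(-4))*(4 + (-2 - 4)² - 1*(-4))) = 644*(-(3 + 0)*(4 + (-6)² + 4)) = 644*(-1*3*(4 + 36 + 4)) = 644*(-1*3*44) = 644*(-132) = -85008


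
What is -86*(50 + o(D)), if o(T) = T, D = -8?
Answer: -3612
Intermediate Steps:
-86*(50 + o(D)) = -86*(50 - 8) = -86*42 = -3612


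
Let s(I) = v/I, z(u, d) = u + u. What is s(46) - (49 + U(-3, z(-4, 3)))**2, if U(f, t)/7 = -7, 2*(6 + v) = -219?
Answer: -231/92 ≈ -2.5109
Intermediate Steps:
z(u, d) = 2*u
v = -231/2 (v = -6 + (1/2)*(-219) = -6 - 219/2 = -231/2 ≈ -115.50)
s(I) = -231/(2*I)
U(f, t) = -49 (U(f, t) = 7*(-7) = -49)
s(46) - (49 + U(-3, z(-4, 3)))**2 = -231/2/46 - (49 - 49)**2 = -231/2*1/46 - 1*0**2 = -231/92 - 1*0 = -231/92 + 0 = -231/92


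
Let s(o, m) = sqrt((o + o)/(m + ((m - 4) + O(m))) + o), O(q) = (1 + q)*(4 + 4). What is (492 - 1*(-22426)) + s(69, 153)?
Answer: 22918 + 48*sqrt(17641)/767 ≈ 22926.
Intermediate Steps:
O(q) = 8 + 8*q (O(q) = (1 + q)*8 = 8 + 8*q)
s(o, m) = sqrt(o + 2*o/(4 + 10*m)) (s(o, m) = sqrt((o + o)/(m + ((m - 4) + (8 + 8*m))) + o) = sqrt((2*o)/(m + ((-4 + m) + (8 + 8*m))) + o) = sqrt((2*o)/(m + (4 + 9*m)) + o) = sqrt((2*o)/(4 + 10*m) + o) = sqrt(2*o/(4 + 10*m) + o) = sqrt(o + 2*o/(4 + 10*m)))
(492 - 1*(-22426)) + s(69, 153) = (492 - 1*(-22426)) + sqrt(69*(3 + 5*153)/(2 + 5*153)) = (492 + 22426) + sqrt(69*(3 + 765)/(2 + 765)) = 22918 + sqrt(69*768/767) = 22918 + sqrt(69*(1/767)*768) = 22918 + sqrt(52992/767) = 22918 + 48*sqrt(17641)/767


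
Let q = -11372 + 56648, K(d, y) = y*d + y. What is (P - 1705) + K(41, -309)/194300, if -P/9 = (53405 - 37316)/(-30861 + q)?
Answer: -5165316919/3011650 ≈ -1715.1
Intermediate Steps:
K(d, y) = y + d*y (K(d, y) = d*y + y = y + d*y)
q = 45276
P = -1557/155 (P = -9*(53405 - 37316)/(-30861 + 45276) = -144801/14415 = -9*173/155 = -1557/155 ≈ -10.045)
(P - 1705) + K(41, -309)/194300 = (-1557/155 - 1705) - 309*(1 + 41)/194300 = -265832/155 - 309*42*(1/194300) = -265832/155 - 12978*1/194300 = -265832/155 - 6489/97150 = -5165316919/3011650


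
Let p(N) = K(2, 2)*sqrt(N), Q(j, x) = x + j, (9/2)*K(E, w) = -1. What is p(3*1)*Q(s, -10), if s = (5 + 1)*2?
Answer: -4*sqrt(3)/9 ≈ -0.76980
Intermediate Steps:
s = 12 (s = 6*2 = 12)
K(E, w) = -2/9 (K(E, w) = (2/9)*(-1) = -2/9)
Q(j, x) = j + x
p(N) = -2*sqrt(N)/9
p(3*1)*Q(s, -10) = (-2*sqrt(3)/9)*(12 - 10) = -2*sqrt(3)/9*2 = -4*sqrt(3)/9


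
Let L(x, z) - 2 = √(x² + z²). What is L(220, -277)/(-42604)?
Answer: -1/21302 - √125129/42604 ≈ -0.0083498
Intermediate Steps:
L(x, z) = 2 + √(x² + z²)
L(220, -277)/(-42604) = (2 + √(220² + (-277)²))/(-42604) = (2 + √(48400 + 76729))*(-1/42604) = (2 + √125129)*(-1/42604) = -1/21302 - √125129/42604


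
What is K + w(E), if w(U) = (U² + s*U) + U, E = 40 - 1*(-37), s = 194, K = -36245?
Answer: -15301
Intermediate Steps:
E = 77 (E = 40 + 37 = 77)
w(U) = U² + 195*U (w(U) = (U² + 194*U) + U = U² + 195*U)
K + w(E) = -36245 + 77*(195 + 77) = -36245 + 77*272 = -36245 + 20944 = -15301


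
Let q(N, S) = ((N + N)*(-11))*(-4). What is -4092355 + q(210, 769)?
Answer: -4073875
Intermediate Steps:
q(N, S) = 88*N (q(N, S) = ((2*N)*(-11))*(-4) = -22*N*(-4) = 88*N)
-4092355 + q(210, 769) = -4092355 + 88*210 = -4092355 + 18480 = -4073875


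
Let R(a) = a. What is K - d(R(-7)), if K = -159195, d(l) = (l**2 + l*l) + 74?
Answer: -159367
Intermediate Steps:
d(l) = 74 + 2*l**2 (d(l) = (l**2 + l**2) + 74 = 2*l**2 + 74 = 74 + 2*l**2)
K - d(R(-7)) = -159195 - (74 + 2*(-7)**2) = -159195 - (74 + 2*49) = -159195 - (74 + 98) = -159195 - 1*172 = -159195 - 172 = -159367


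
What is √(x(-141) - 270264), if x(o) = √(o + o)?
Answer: √(-270264 + I*√282) ≈ 0.016 + 519.87*I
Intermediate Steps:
x(o) = √2*√o (x(o) = √(2*o) = √2*√o)
√(x(-141) - 270264) = √(√2*√(-141) - 270264) = √(√2*(I*√141) - 270264) = √(I*√282 - 270264) = √(-270264 + I*√282)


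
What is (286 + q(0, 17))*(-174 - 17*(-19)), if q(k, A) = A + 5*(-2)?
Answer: 43657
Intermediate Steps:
q(k, A) = -10 + A (q(k, A) = A - 10 = -10 + A)
(286 + q(0, 17))*(-174 - 17*(-19)) = (286 + (-10 + 17))*(-174 - 17*(-19)) = (286 + 7)*(-174 + 323) = 293*149 = 43657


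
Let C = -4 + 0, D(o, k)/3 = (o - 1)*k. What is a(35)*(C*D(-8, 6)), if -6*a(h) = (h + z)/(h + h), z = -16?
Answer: -1026/35 ≈ -29.314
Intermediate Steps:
D(o, k) = 3*k*(-1 + o) (D(o, k) = 3*((o - 1)*k) = 3*((-1 + o)*k) = 3*(k*(-1 + o)) = 3*k*(-1 + o))
C = -4
a(h) = -(-16 + h)/(12*h) (a(h) = -(h - 16)/(6*(h + h)) = -(-16 + h)/(6*(2*h)) = -(-16 + h)*1/(2*h)/6 = -(-16 + h)/(12*h))
a(35)*(C*D(-8, 6)) = ((1/12)*(16 - 1*35)/35)*(-12*6*(-1 - 8)) = ((1/12)*(1/35)*(16 - 35))*(-12*6*(-9)) = ((1/12)*(1/35)*(-19))*(-4*(-162)) = -19/420*648 = -1026/35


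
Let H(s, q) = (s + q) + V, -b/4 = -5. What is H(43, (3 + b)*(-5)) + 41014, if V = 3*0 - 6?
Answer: 40936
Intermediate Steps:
b = 20 (b = -4*(-5) = 20)
V = -6 (V = 0 - 6 = -6)
H(s, q) = -6 + q + s (H(s, q) = (s + q) - 6 = (q + s) - 6 = -6 + q + s)
H(43, (3 + b)*(-5)) + 41014 = (-6 + (3 + 20)*(-5) + 43) + 41014 = (-6 + 23*(-5) + 43) + 41014 = (-6 - 115 + 43) + 41014 = -78 + 41014 = 40936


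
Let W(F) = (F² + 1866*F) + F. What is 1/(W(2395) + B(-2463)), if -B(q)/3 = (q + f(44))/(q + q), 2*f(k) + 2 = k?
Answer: 821/8380348069 ≈ 9.7967e-8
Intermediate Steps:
W(F) = F² + 1867*F
f(k) = -1 + k/2
B(q) = -3*(21 + q)/(2*q) (B(q) = -3*(q + (-1 + (½)*44))/(q + q) = -3*(q + (-1 + 22))/(2*q) = -3*(q + 21)*1/(2*q) = -3*(21 + q)*1/(2*q) = -3*(21 + q)/(2*q))
1/(W(2395) + B(-2463)) = 1/(2395*(1867 + 2395) + (3/2)*(-21 - 1*(-2463))/(-2463)) = 1/(2395*4262 + (3/2)*(-1/2463)*(-21 + 2463)) = 1/(10207490 + (3/2)*(-1/2463)*2442) = 1/(10207490 - 1221/821) = 1/(8380348069/821) = 821/8380348069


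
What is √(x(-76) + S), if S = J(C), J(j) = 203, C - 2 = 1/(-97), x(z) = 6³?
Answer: √419 ≈ 20.469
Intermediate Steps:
x(z) = 216
C = 193/97 (C = 2 + 1/(-97) = 2 - 1/97 = 193/97 ≈ 1.9897)
S = 203
√(x(-76) + S) = √(216 + 203) = √419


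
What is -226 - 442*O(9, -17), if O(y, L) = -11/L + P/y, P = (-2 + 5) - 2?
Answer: -5050/9 ≈ -561.11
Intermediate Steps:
P = 1 (P = 3 - 2 = 1)
O(y, L) = 1/y - 11/L (O(y, L) = -11/L + 1/y = 1/y - 11/L)
-226 - 442*O(9, -17) = -226 - 442*(1/9 - 11/(-17)) = -226 - 442*(⅑ - 11*(-1/17)) = -226 - 442*(⅑ + 11/17) = -226 - 442*116/153 = -226 - 3016/9 = -5050/9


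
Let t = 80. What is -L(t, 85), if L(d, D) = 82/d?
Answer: -41/40 ≈ -1.0250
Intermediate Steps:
-L(t, 85) = -82/80 = -1*41/40 = -41/40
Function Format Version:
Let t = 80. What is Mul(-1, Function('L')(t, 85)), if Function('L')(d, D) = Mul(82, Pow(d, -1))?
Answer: Rational(-41, 40) ≈ -1.0250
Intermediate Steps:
Mul(-1, Function('L')(t, 85)) = Mul(-1, Mul(82, Pow(80, -1))) = Mul(-1, Mul(82, Rational(1, 80))) = Mul(-1, Rational(41, 40)) = Rational(-41, 40)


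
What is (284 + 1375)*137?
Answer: 227283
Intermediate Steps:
(284 + 1375)*137 = 1659*137 = 227283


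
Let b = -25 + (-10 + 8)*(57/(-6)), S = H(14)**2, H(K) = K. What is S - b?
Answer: 202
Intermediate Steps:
S = 196 (S = 14**2 = 196)
b = -6 (b = -25 - 114*(-1)/6 = -25 - 2*(-19/2) = -25 + 19 = -6)
S - b = 196 - 1*(-6) = 196 + 6 = 202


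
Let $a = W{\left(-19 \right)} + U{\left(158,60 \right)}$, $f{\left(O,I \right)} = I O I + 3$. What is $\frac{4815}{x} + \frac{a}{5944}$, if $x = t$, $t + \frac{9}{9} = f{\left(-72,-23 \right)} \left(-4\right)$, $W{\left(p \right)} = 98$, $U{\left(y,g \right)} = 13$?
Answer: $\frac{45529989}{905503016} \approx 0.050281$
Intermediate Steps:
$f{\left(O,I \right)} = 3 + O I^{2}$ ($f{\left(O,I \right)} = O I^{2} + 3 = 3 + O I^{2}$)
$t = 152339$ ($t = -1 + \left(3 - 72 \left(-23\right)^{2}\right) \left(-4\right) = -1 + \left(3 - 38088\right) \left(-4\right) = -1 - -152340 = -1 + 152340 = 152339$)
$a = 111$ ($a = 98 + 13 = 111$)
$x = 152339$
$\frac{4815}{x} + \frac{a}{5944} = \frac{4815}{152339} + \frac{111}{5944} = \frac{45529989}{905503016}$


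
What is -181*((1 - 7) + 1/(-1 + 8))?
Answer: 7421/7 ≈ 1060.1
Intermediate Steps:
-181*((1 - 7) + 1/(-1 + 8)) = -181*(-6 + 1/7) = -181*(-41/7) = 7421/7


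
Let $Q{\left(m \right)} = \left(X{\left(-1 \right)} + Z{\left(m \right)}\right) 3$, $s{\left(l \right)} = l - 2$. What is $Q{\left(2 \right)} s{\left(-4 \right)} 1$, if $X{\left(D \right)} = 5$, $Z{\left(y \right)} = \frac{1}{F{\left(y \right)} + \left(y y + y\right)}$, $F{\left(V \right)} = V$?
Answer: $- \frac{369}{4} \approx -92.25$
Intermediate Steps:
$s{\left(l \right)} = -2 + l$
$Z{\left(y \right)} = \frac{1}{y^{2} + 2 y}$ ($Z{\left(y \right)} = \frac{1}{y + \left(y y + y\right)} = \frac{1}{y + \left(y^{2} + y\right)} = \frac{1}{y + \left(y + y^{2}\right)} = \frac{1}{y^{2} + 2 y}$)
$Q{\left(m \right)} = 15 + \frac{3}{m \left(2 + m\right)}$ ($Q{\left(m \right)} = \left(5 + \frac{1}{m \left(2 + m\right)}\right) 3 = 15 + \frac{3}{m \left(2 + m\right)}$)
$Q{\left(2 \right)} s{\left(-4 \right)} 1 = \frac{3 \left(1 + 5 \cdot 2^{2} + 10 \cdot 2\right)}{2 \left(2 + 2\right)} \left(-2 - 4\right) 1 = 3 \cdot \frac{1}{2} \cdot \frac{1}{4} \left(1 + 5 \cdot 4 + 20\right) \left(-6\right) 1 = 3 \cdot \frac{1}{2} \cdot \frac{1}{4} \left(1 + 20 + 20\right) \left(-6\right) 1 = 3 \cdot \frac{1}{2} \cdot \frac{1}{4} \cdot 41 \left(-6\right) 1 = \frac{123}{8} \left(-6\right) 1 = \left(- \frac{369}{4}\right) 1 = - \frac{369}{4}$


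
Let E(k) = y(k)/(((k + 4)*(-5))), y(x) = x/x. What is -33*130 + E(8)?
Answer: -257401/60 ≈ -4290.0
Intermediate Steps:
y(x) = 1
E(k) = 1/(-20 - 5*k) (E(k) = 1/((k + 4)*(-5)) = 1/((4 + k)*(-5)) = 1/(-20 - 5*k))
-33*130 + E(8) = -33*130 - 1/(20 + 5*8) = -4290 - 1/(20 + 40) = -4290 - 1/60 = -257401/60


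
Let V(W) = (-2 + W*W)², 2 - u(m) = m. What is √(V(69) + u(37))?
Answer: √22648046 ≈ 4759.0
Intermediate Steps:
u(m) = 2 - m
V(W) = (-2 + W²)²
√(V(69) + u(37)) = √((-2 + 69²)² + (2 - 1*37)) = √((-2 + 4761)² + (2 - 37)) = √(4759² - 35) = √(22648081 - 35) = √22648046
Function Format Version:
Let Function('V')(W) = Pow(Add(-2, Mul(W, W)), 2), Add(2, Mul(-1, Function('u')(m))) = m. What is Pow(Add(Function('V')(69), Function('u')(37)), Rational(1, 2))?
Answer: Pow(22648046, Rational(1, 2)) ≈ 4759.0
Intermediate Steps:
Function('u')(m) = Add(2, Mul(-1, m))
Function('V')(W) = Pow(Add(-2, Pow(W, 2)), 2)
Pow(Add(Function('V')(69), Function('u')(37)), Rational(1, 2)) = Pow(Add(Pow(Add(-2, Pow(69, 2)), 2), Add(2, Mul(-1, 37))), Rational(1, 2)) = Pow(Add(Pow(Add(-2, 4761), 2), Add(2, -37)), Rational(1, 2)) = Pow(Add(Pow(4759, 2), -35), Rational(1, 2)) = Pow(Add(22648081, -35), Rational(1, 2)) = Pow(22648046, Rational(1, 2))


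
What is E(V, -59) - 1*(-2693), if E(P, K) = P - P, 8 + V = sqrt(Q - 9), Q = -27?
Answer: 2693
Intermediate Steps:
V = -8 + 6*I (V = -8 + sqrt(-27 - 9) = -8 + sqrt(-36) = -8 + 6*I ≈ -8.0 + 6.0*I)
E(P, K) = 0
E(V, -59) - 1*(-2693) = 0 - 1*(-2693) = 0 + 2693 = 2693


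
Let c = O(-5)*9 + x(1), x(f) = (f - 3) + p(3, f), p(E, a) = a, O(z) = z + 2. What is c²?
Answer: 784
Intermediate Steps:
O(z) = 2 + z
x(f) = -3 + 2*f (x(f) = (f - 3) + f = (-3 + f) + f = -3 + 2*f)
c = -28 (c = (2 - 5)*9 + (-3 + 2*1) = -3*9 + (-3 + 2) = -27 - 1 = -28)
c² = (-28)² = 784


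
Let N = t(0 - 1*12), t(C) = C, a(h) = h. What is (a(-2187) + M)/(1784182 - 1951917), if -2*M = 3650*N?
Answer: -19713/167735 ≈ -0.11752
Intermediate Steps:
N = -12 (N = 0 - 1*12 = 0 - 12 = -12)
M = 21900 (M = -1825*(-12) = -½*(-43800) = 21900)
(a(-2187) + M)/(1784182 - 1951917) = (-2187 + 21900)/(1784182 - 1951917) = 19713/(-167735) = 19713*(-1/167735) = -19713/167735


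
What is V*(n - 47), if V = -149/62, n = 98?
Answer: -7599/62 ≈ -122.56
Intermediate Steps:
V = -149/62 (V = -149*1/62 = -149/62 ≈ -2.4032)
V*(n - 47) = -149*(98 - 47)/62 = -149/62*51 = -7599/62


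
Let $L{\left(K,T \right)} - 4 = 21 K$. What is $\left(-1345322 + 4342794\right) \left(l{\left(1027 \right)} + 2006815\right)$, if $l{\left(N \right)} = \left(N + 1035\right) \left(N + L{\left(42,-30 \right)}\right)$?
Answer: $17839217807712$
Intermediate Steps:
$L{\left(K,T \right)} = 4 + 21 K$
$l{\left(N \right)} = \left(886 + N\right) \left(1035 + N\right)$ ($l{\left(N \right)} = \left(N + 1035\right) \left(N + \left(4 + 21 \cdot 42\right)\right) = \left(1035 + N\right) \left(N + \left(4 + 882\right)\right) = \left(1035 + N\right) \left(N + 886\right) = \left(1035 + N\right) \left(886 + N\right) = \left(886 + N\right) \left(1035 + N\right)$)
$\left(-1345322 + 4342794\right) \left(l{\left(1027 \right)} + 2006815\right) = \left(-1345322 + 4342794\right) \left(\left(917010 + 1027^{2} + 1921 \cdot 1027\right) + 2006815\right) = 2997472 \left(\left(917010 + 1054729 + 1972867\right) + 2006815\right) = 2997472 \left(3944606 + 2006815\right) = 2997472 \cdot 5951421 = 17839217807712$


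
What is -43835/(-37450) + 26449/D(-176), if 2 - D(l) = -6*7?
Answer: 99244379/164780 ≈ 602.28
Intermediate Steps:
D(l) = 44 (D(l) = 2 - (-6)*7 = 2 - 1*(-42) = 2 + 42 = 44)
-43835/(-37450) + 26449/D(-176) = -43835/(-37450) + 26449/44 = -43835*(-1/37450) + 26449*(1/44) = 8767/7490 + 26449/44 = 99244379/164780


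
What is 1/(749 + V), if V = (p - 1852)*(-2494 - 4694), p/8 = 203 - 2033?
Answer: 1/118545245 ≈ 8.4356e-9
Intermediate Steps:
p = -14640 (p = 8*(203 - 2033) = 8*(-1830) = -14640)
V = 118544496 (V = (-14640 - 1852)*(-2494 - 4694) = -16492*(-7188) = 118544496)
1/(749 + V) = 1/(749 + 118544496) = 1/118545245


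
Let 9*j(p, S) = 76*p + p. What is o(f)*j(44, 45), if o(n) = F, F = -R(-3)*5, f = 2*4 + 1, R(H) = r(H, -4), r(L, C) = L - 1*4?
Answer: 118580/9 ≈ 13176.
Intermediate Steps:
r(L, C) = -4 + L (r(L, C) = L - 4 = -4 + L)
R(H) = -4 + H
f = 9 (f = 8 + 1 = 9)
j(p, S) = 77*p/9 (j(p, S) = (76*p + p)/9 = (77*p)/9 = 77*p/9)
F = 35 (F = -(-4 - 3)*5 = -1*(-7)*5 = 7*5 = 35)
o(n) = 35
o(f)*j(44, 45) = 35*((77/9)*44) = 35*(3388/9) = 118580/9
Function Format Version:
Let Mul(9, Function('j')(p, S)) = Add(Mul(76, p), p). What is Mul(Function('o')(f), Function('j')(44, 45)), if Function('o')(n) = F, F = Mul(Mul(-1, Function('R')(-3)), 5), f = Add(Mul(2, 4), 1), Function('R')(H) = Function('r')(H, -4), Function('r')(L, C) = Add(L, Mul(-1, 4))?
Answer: Rational(118580, 9) ≈ 13176.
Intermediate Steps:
Function('r')(L, C) = Add(-4, L) (Function('r')(L, C) = Add(L, -4) = Add(-4, L))
Function('R')(H) = Add(-4, H)
f = 9 (f = Add(8, 1) = 9)
Function('j')(p, S) = Mul(Rational(77, 9), p) (Function('j')(p, S) = Mul(Rational(1, 9), Add(Mul(76, p), p)) = Mul(Rational(1, 9), Mul(77, p)) = Mul(Rational(77, 9), p))
F = 35 (F = Mul(Mul(-1, Add(-4, -3)), 5) = Mul(Mul(-1, -7), 5) = Mul(7, 5) = 35)
Function('o')(n) = 35
Mul(Function('o')(f), Function('j')(44, 45)) = Mul(35, Mul(Rational(77, 9), 44)) = Mul(35, Rational(3388, 9)) = Rational(118580, 9)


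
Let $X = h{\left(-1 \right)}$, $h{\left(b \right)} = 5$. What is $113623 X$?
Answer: $568115$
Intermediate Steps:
$X = 5$
$113623 X = 113623 \cdot 5 = 568115$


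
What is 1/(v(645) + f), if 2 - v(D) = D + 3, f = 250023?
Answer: 1/249377 ≈ 4.0100e-6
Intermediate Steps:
v(D) = -1 - D (v(D) = 2 - (D + 3) = 2 - (3 + D) = 2 + (-3 - D) = -1 - D)
1/(v(645) + f) = 1/((-1 - 1*645) + 250023) = 1/((-1 - 645) + 250023) = 1/(-646 + 250023) = 1/249377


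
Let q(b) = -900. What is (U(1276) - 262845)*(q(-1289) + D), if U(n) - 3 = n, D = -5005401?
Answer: 1309478127366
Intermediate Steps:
U(n) = 3 + n
(U(1276) - 262845)*(q(-1289) + D) = ((3 + 1276) - 262845)*(-900 - 5005401) = (1279 - 262845)*(-5006301) = -261566*(-5006301) = 1309478127366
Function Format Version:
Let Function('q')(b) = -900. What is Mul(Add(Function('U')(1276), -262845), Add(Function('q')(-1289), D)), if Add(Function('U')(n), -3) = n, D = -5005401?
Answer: 1309478127366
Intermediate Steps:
Function('U')(n) = Add(3, n)
Mul(Add(Function('U')(1276), -262845), Add(Function('q')(-1289), D)) = Mul(Add(Add(3, 1276), -262845), Add(-900, -5005401)) = Mul(Add(1279, -262845), -5006301) = Mul(-261566, -5006301) = 1309478127366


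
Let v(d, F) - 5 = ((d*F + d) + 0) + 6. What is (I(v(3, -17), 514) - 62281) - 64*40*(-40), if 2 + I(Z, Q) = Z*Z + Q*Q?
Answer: 305682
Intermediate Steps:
v(d, F) = 11 + d + F*d (v(d, F) = 5 + (((d*F + d) + 0) + 6) = 5 + (((F*d + d) + 0) + 6) = 5 + (((d + F*d) + 0) + 6) = 5 + ((d + F*d) + 6) = 5 + (6 + d + F*d) = 11 + d + F*d)
I(Z, Q) = -2 + Q**2 + Z**2 (I(Z, Q) = -2 + (Z*Z + Q*Q) = -2 + (Z**2 + Q**2) = -2 + (Q**2 + Z**2) = -2 + Q**2 + Z**2)
(I(v(3, -17), 514) - 62281) - 64*40*(-40) = ((-2 + 514**2 + (11 + 3 - 17*3)**2) - 62281) - 64*40*(-40) = ((-2 + 264196 + (11 + 3 - 51)**2) - 62281) - 2560*(-40) = ((-2 + 264196 + (-37)**2) - 62281) + 102400 = ((-2 + 264196 + 1369) - 62281) + 102400 = (265563 - 62281) + 102400 = 203282 + 102400 = 305682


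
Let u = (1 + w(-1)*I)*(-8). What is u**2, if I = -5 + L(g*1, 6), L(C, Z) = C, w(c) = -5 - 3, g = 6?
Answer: 3136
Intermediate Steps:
w(c) = -8
I = 1 (I = -5 + 6*1 = -5 + 6 = 1)
u = 56 (u = (1 - 8*1)*(-8) = (1 - 8)*(-8) = -7*(-8) = 56)
u**2 = 56**2 = 3136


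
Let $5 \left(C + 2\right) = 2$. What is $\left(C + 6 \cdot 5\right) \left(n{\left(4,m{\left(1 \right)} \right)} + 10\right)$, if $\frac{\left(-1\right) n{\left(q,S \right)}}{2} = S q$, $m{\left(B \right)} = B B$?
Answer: $\frac{284}{5} \approx 56.8$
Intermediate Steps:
$C = - \frac{8}{5}$ ($C = -2 + \frac{1}{5} \cdot 2 = -2 + \frac{2}{5} = - \frac{8}{5} \approx -1.6$)
$m{\left(B \right)} = B^{2}$
$n{\left(q,S \right)} = - 2 S q$
$\left(C + 6 \cdot 5\right) \left(n{\left(4,m{\left(1 \right)} \right)} + 10\right) = \left(- \frac{8}{5} + 6 \cdot 5\right) \left(\left(-2\right) 1^{2} \cdot 4 + 10\right) = \left(- \frac{8}{5} + 30\right) \left(\left(-2\right) 1 \cdot 4 + 10\right) = \frac{142 \left(-8 + 10\right)}{5} = \frac{142}{5} \cdot 2 = \frac{284}{5}$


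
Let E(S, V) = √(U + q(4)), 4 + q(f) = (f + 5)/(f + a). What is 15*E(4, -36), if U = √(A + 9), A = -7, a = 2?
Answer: 15*√(-10 + 4*√2)/2 ≈ 15.63*I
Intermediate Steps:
q(f) = -4 + (5 + f)/(2 + f) (q(f) = -4 + (f + 5)/(f + 2) = -4 + (5 + f)/(2 + f))
U = √2 (U = √(-7 + 9) = √2 ≈ 1.4142)
E(S, V) = √(-5/2 + √2) (E(S, V) = √(√2 + 3*(-1 - 1*4)/(2 + 4)) = √(√2 + 3*(-1 - 4)/6) = √(√2 + 3*(⅙)*(-5)) = √(√2 - 5/2) = √(-5/2 + √2))
15*E(4, -36) = 15*(√(-10 + 4*√2)/2) = 15*√(-10 + 4*√2)/2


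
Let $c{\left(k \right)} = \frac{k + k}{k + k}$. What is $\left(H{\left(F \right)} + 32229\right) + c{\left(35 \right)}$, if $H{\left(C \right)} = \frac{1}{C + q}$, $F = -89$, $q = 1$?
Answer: $\frac{2836239}{88} \approx 32230.0$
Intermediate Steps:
$c{\left(k \right)} = 1$ ($c{\left(k \right)} = \frac{2 k}{2 k} = 2 k \frac{1}{2 k} = 1$)
$H{\left(C \right)} = \frac{1}{1 + C}$ ($H{\left(C \right)} = \frac{1}{C + 1} = \frac{1}{1 + C}$)
$\left(H{\left(F \right)} + 32229\right) + c{\left(35 \right)} = \left(\frac{1}{1 - 89} + 32229\right) + 1 = \left(\frac{1}{-88} + 32229\right) + 1 = \left(- \frac{1}{88} + 32229\right) + 1 = \frac{2836151}{88} + 1 = \frac{2836239}{88}$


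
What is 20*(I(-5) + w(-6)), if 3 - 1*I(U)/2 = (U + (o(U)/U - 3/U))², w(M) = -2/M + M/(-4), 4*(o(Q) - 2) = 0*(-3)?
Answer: -11474/15 ≈ -764.93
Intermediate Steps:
o(Q) = 2 (o(Q) = 2 + (0*(-3))/4 = 2 + (¼)*0 = 2 + 0 = 2)
w(M) = -2/M - M/4 (w(M) = -2/M + M*(-¼) = -2/M - M/4)
I(U) = 6 - 2*(U - 1/U)² (I(U) = 6 - 2*(U + (2/U - 3/U))² = 6 - 2*(U - 1/U)²)
20*(I(-5) + w(-6)) = 20*((10 - 2/(-5)² - 2*(-5)²) + (-2/(-6) - ¼*(-6))) = 20*((10 - 2*1/25 - 2*25) + (-2*(-⅙) + 3/2)) = 20*((10 - 2/25 - 50) + (⅓ + 3/2)) = 20*(-1002/25 + 11/6) = 20*(-5737/150) = -11474/15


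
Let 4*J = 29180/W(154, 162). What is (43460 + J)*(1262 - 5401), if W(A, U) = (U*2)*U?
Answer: -9441620972725/52488 ≈ -1.7988e+8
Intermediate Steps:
W(A, U) = 2*U² (W(A, U) = (2*U)*U = 2*U²)
J = 7295/52488 (J = (29180/((2*162²)))/4 = (29180/((2*26244)))/4 = (29180/52488)/4 = (29180*(1/52488))/4 = (¼)*(7295/13122) = 7295/52488 ≈ 0.13898)
(43460 + J)*(1262 - 5401) = (43460 + 7295/52488)*(1262 - 5401) = (2281135775/52488)*(-4139) = -9441620972725/52488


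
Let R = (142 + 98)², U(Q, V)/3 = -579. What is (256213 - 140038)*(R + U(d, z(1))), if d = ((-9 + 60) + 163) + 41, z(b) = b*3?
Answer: 6489884025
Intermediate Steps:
z(b) = 3*b
d = 255 (d = (51 + 163) + 41 = 214 + 41 = 255)
U(Q, V) = -1737 (U(Q, V) = 3*(-579) = -1737)
R = 57600 (R = 240² = 57600)
(256213 - 140038)*(R + U(d, z(1))) = (256213 - 140038)*(57600 - 1737) = 116175*55863 = 6489884025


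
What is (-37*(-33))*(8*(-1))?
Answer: -9768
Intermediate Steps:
(-37*(-33))*(8*(-1)) = 1221*(-8) = -9768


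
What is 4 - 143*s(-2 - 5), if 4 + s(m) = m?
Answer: 1577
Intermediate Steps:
s(m) = -4 + m
4 - 143*s(-2 - 5) = 4 - 143*(-4 + (-2 - 5)) = 4 - 143*(-4 - 7) = 4 - 143*(-11) = 4 + 1573 = 1577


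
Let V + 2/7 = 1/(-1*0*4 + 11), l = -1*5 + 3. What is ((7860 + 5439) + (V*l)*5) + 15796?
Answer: 2240465/77 ≈ 29097.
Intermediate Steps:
l = -2 (l = -5 + 3 = -2)
V = -15/77 (V = -2/7 + 1/(-1*0*4 + 11) = -2/7 + 1/(0*4 + 11) = -2/7 + 1/(0 + 11) = -2/7 + 1/11 = -15/77 ≈ -0.19481)
((7860 + 5439) + (V*l)*5) + 15796 = ((7860 + 5439) - 15/77*(-2)*5) + 15796 = (13299 + (30/77)*5) + 15796 = (13299 + 150/77) + 15796 = 1024173/77 + 15796 = 2240465/77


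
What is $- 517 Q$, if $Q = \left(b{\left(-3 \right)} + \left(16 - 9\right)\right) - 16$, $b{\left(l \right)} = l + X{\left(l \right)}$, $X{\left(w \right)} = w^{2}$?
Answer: $1551$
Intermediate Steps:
$b{\left(l \right)} = l + l^{2}$
$Q = -3$ ($Q = \left(- 3 \left(1 - 3\right) + \left(16 - 9\right)\right) - 16 = \left(\left(-3\right) \left(-2\right) + \left(16 - 9\right)\right) - 16 = \left(6 + 7\right) - 16 = 13 - 16 = -3$)
$- 517 Q = \left(-517\right) \left(-3\right) = 1551$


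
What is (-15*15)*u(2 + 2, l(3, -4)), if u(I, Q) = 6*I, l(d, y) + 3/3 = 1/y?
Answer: -5400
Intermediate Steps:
l(d, y) = -1 + 1/y
(-15*15)*u(2 + 2, l(3, -4)) = (-15*15)*(6*(2 + 2)) = -1350*4 = -225*24 = -5400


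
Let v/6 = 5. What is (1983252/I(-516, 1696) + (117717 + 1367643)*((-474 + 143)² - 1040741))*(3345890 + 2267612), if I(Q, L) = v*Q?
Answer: -5007938194286077536521/645 ≈ -7.7642e+18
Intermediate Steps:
v = 30 (v = 6*5 = 30)
I(Q, L) = 30*Q
(1983252/I(-516, 1696) + (117717 + 1367643)*((-474 + 143)² - 1040741))*(3345890 + 2267612) = (1983252/((30*(-516))) + (117717 + 1367643)*((-474 + 143)² - 1040741))*(3345890 + 2267612) = (1983252/(-15480) + 1485360*((-331)² - 1040741))*5613502 = (1983252*(-1/15480) + 1485360*(109561 - 1040741))*5613502 = (-165271/1290 + 1485360*(-931180))*5613502 = (-165271/1290 - 1383137524800)*5613502 = -1784247407157271/1290*5613502 = -5007938194286077536521/645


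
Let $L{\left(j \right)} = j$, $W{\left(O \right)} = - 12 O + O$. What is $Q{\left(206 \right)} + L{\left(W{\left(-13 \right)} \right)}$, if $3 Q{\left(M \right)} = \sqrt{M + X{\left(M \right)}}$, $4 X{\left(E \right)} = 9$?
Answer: $143 + \frac{7 \sqrt{17}}{6} \approx 147.81$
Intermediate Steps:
$W{\left(O \right)} = - 11 O$
$X{\left(E \right)} = \frac{9}{4}$ ($X{\left(E \right)} = \frac{1}{4} \cdot 9 = \frac{9}{4}$)
$Q{\left(M \right)} = \frac{\sqrt{\frac{9}{4} + M}}{3}$ ($Q{\left(M \right)} = \frac{\sqrt{M + \frac{9}{4}}}{3} = \frac{\sqrt{\frac{9}{4} + M}}{3}$)
$Q{\left(206 \right)} + L{\left(W{\left(-13 \right)} \right)} = \frac{\sqrt{9 + 4 \cdot 206}}{6} - -143 = \frac{\sqrt{9 + 824}}{6} + 143 = \frac{\sqrt{833}}{6} + 143 = \frac{7 \sqrt{17}}{6} + 143 = 143 + \frac{7 \sqrt{17}}{6}$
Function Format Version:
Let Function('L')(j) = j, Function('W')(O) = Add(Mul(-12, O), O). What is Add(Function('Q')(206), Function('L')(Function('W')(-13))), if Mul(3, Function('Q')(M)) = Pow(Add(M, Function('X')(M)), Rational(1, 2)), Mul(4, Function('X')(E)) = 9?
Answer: Add(143, Mul(Rational(7, 6), Pow(17, Rational(1, 2)))) ≈ 147.81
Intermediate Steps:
Function('W')(O) = Mul(-11, O)
Function('X')(E) = Rational(9, 4) (Function('X')(E) = Mul(Rational(1, 4), 9) = Rational(9, 4))
Function('Q')(M) = Mul(Rational(1, 3), Pow(Add(Rational(9, 4), M), Rational(1, 2))) (Function('Q')(M) = Mul(Rational(1, 3), Pow(Add(M, Rational(9, 4)), Rational(1, 2))) = Mul(Rational(1, 3), Pow(Add(Rational(9, 4), M), Rational(1, 2))))
Add(Function('Q')(206), Function('L')(Function('W')(-13))) = Add(Mul(Rational(1, 6), Pow(Add(9, Mul(4, 206)), Rational(1, 2))), Mul(-11, -13)) = Add(Mul(Rational(1, 6), Pow(Add(9, 824), Rational(1, 2))), 143) = Add(Mul(Rational(1, 6), Pow(833, Rational(1, 2))), 143) = Add(Mul(Rational(1, 6), Mul(7, Pow(17, Rational(1, 2)))), 143) = Add(Mul(Rational(7, 6), Pow(17, Rational(1, 2))), 143) = Add(143, Mul(Rational(7, 6), Pow(17, Rational(1, 2))))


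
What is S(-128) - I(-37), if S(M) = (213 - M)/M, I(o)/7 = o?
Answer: 32811/128 ≈ 256.34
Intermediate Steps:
I(o) = 7*o
S(M) = (213 - M)/M
S(-128) - I(-37) = (213 - 1*(-128))/(-128) - 7*(-37) = -(213 + 128)/128 - 1*(-259) = -1/128*341 + 259 = -341/128 + 259 = 32811/128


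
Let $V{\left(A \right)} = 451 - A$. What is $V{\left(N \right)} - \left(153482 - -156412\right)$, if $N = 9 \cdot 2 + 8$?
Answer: $-309469$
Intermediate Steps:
$N = 26$ ($N = 18 + 8 = 26$)
$V{\left(N \right)} - \left(153482 - -156412\right) = \left(451 - 26\right) - \left(153482 - -156412\right) = \left(451 - 26\right) - \left(153482 + 156412\right) = 425 - 309894 = -309469$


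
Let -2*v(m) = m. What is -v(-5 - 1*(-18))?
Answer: 13/2 ≈ 6.5000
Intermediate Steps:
v(m) = -m/2
-v(-5 - 1*(-18)) = -(-1)*(-5 - 1*(-18))/2 = -(-1)*(-5 + 18)/2 = -(-1)*13/2 = -1*(-13/2) = 13/2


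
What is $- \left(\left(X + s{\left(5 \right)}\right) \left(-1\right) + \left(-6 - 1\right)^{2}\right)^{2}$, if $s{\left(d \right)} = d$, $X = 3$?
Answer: $-1681$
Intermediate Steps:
$- \left(\left(X + s{\left(5 \right)}\right) \left(-1\right) + \left(-6 - 1\right)^{2}\right)^{2} = - \left(\left(3 + 5\right) \left(-1\right) + \left(-6 - 1\right)^{2}\right)^{2} = - \left(8 \left(-1\right) + \left(-7\right)^{2}\right)^{2} = - \left(-8 + 49\right)^{2} = - 41^{2} = \left(-1\right) 1681 = -1681$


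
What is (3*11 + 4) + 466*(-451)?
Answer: -210129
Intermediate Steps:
(3*11 + 4) + 466*(-451) = (33 + 4) - 210166 = 37 - 210166 = -210129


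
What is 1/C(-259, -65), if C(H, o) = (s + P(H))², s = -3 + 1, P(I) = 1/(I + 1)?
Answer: 66564/267289 ≈ 0.24903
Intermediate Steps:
P(I) = 1/(1 + I)
s = -2
C(H, o) = (-2 + 1/(1 + H))²
1/C(-259, -65) = 1/((1 + 2*(-259))²/(1 - 259)²) = 1/((1 - 518)²/(-258)²) = 1/((1/66564)*(-517)²) = 1/((1/66564)*267289) = 1/(267289/66564) = 66564/267289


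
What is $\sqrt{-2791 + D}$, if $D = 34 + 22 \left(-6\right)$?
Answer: $3 i \sqrt{321} \approx 53.749 i$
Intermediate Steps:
$D = -98$ ($D = 34 - 132 = -98$)
$\sqrt{-2791 + D} = \sqrt{-2791 - 98} = \sqrt{-2889} = 3 i \sqrt{321}$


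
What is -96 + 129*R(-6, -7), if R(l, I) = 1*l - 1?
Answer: -999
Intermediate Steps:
R(l, I) = -1 + l (R(l, I) = l - 1 = -1 + l)
-96 + 129*R(-6, -7) = -96 + 129*(-1 - 6) = -96 + 129*(-7) = -96 - 903 = -999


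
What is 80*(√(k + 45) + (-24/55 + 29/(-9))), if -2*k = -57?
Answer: -28976/99 + 280*√6 ≈ 393.17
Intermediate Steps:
k = 57/2 (k = -½*(-57) = 57/2 ≈ 28.500)
80*(√(k + 45) + (-24/55 + 29/(-9))) = 80*(√(57/2 + 45) + (-24/55 + 29/(-9))) = 80*(√(147/2) + (-24*1/55 + 29*(-⅑))) = 80*(7*√6/2 + (-24/55 - 29/9)) = 80*(7*√6/2 - 1811/495) = 80*(-1811/495 + 7*√6/2) = -28976/99 + 280*√6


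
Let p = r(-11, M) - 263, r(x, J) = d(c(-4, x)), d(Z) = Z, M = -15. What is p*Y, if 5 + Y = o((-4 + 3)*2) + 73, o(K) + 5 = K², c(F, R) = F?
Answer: -17889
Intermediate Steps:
r(x, J) = -4
o(K) = -5 + K²
p = -267 (p = -4 - 263 = -267)
Y = 67 (Y = -5 + ((-5 + ((-4 + 3)*2)²) + 73) = -5 + ((-5 + (-1*2)²) + 73) = -5 + ((-5 + (-2)²) + 73) = -5 + ((-5 + 4) + 73) = -5 + (-1 + 73) = -5 + 72 = 67)
p*Y = -267*67 = -17889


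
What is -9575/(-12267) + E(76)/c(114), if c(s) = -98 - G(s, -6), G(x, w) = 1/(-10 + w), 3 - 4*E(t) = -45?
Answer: 12648761/19222389 ≈ 0.65802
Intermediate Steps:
E(t) = 12 (E(t) = ¾ - ¼*(-45) = ¾ + 45/4 = 12)
c(s) = -1567/16 (c(s) = -98 - 1/(-10 - 6) = -98 - 1/(-16) = -98 - 1*(-1/16) = -98 + 1/16 = -1567/16)
-9575/(-12267) + E(76)/c(114) = -9575/(-12267) + 12/(-1567/16) = -9575*(-1/12267) + 12*(-16/1567) = 9575/12267 - 192/1567 = 12648761/19222389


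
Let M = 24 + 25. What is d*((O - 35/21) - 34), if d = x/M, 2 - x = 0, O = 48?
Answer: 74/147 ≈ 0.50340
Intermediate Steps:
x = 2 (x = 2 - 1*0 = 2 + 0 = 2)
M = 49
d = 2/49 ≈ 0.040816
d*((O - 35/21) - 34) = 2*((48 - 35/21) - 34)/49 = 2*((48 - 35*1/21) - 34)/49 = 2*((48 - 5/3) - 34)/49 = 2*(139/3 - 34)/49 = (2/49)*(37/3) = 74/147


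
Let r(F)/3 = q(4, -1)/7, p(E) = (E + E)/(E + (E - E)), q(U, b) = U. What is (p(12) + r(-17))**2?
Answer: 676/49 ≈ 13.796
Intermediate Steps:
p(E) = 2 (p(E) = (2*E)/(E + 0) = (2*E)/E = 2)
r(F) = 12/7 (r(F) = 3*(4/7) = 12/7)
(p(12) + r(-17))**2 = (2 + 12/7)**2 = (26/7)**2 = 676/49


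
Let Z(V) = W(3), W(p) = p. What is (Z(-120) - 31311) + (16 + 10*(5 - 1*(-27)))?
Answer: -30972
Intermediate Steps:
Z(V) = 3
(Z(-120) - 31311) + (16 + 10*(5 - 1*(-27))) = (3 - 31311) + (16 + 10*(5 - 1*(-27))) = -31308 + (16 + 10*(5 + 27)) = -31308 + (16 + 10*32) = -31308 + (16 + 320) = -31308 + 336 = -30972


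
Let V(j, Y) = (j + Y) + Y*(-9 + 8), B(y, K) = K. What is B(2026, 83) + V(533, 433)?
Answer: 616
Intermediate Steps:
V(j, Y) = j (V(j, Y) = (Y + j) + Y*(-1) = (Y + j) - Y = j)
B(2026, 83) + V(533, 433) = 83 + 533 = 616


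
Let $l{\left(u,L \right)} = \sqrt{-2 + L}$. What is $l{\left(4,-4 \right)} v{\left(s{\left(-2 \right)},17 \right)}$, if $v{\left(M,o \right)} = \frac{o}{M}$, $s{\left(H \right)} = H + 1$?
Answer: $- 17 i \sqrt{6} \approx - 41.641 i$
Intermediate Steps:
$s{\left(H \right)} = 1 + H$
$l{\left(4,-4 \right)} v{\left(s{\left(-2 \right)},17 \right)} = \sqrt{-2 - 4} \frac{17}{1 - 2} = \sqrt{-6} \frac{17}{-1} = i \sqrt{6} \cdot 17 \left(-1\right) = i \sqrt{6} \left(-17\right) = - 17 i \sqrt{6}$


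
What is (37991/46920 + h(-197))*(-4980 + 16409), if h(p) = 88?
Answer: 47624082979/46920 ≈ 1.0150e+6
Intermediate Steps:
(37991/46920 + h(-197))*(-4980 + 16409) = (37991/46920 + 88)*(-4980 + 16409) = (37991*(1/46920) + 88)*11429 = (37991/46920 + 88)*11429 = (4166951/46920)*11429 = 47624082979/46920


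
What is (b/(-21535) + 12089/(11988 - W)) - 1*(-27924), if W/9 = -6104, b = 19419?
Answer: 3658478402329/131018940 ≈ 27923.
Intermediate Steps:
W = -54936 (W = 9*(-6104) = -54936)
(b/(-21535) + 12089/(11988 - W)) - 1*(-27924) = (19419/(-21535) + 12089/(11988 - 1*(-54936))) - 1*(-27924) = (19419*(-1/21535) + 12089/(11988 + 54936)) + 27924 = (-19419/21535 + 12089/66924) + 27924 = (-19419/21535 + 12089*(1/66924)) + 27924 = (-19419/21535 + 1099/6084) + 27924 = -94478231/131018940 + 27924 = 3658478402329/131018940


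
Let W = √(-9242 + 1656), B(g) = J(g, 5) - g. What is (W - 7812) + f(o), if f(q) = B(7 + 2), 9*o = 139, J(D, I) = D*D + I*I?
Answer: -7715 + I*√7586 ≈ -7715.0 + 87.098*I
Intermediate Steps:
J(D, I) = D² + I²
o = 139/9 (o = (⅑)*139 = 139/9 ≈ 15.444)
B(g) = 25 + g² - g (B(g) = (g² + 5²) - g = (g² + 25) - g = (25 + g²) - g = 25 + g² - g)
f(q) = 97 (f(q) = 25 + (7 + 2)² - (7 + 2) = 25 + 9² - 1*9 = 25 + 81 - 9 = 97)
W = I*√7586 (W = √(-7586) = I*√7586 ≈ 87.098*I)
(W - 7812) + f(o) = (I*√7586 - 7812) + 97 = (-7812 + I*√7586) + 97 = -7715 + I*√7586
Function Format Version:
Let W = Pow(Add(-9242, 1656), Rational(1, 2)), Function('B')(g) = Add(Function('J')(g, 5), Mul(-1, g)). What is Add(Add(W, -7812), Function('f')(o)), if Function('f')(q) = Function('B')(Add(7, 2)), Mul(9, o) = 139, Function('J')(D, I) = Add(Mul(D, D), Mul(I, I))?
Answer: Add(-7715, Mul(I, Pow(7586, Rational(1, 2)))) ≈ Add(-7715.0, Mul(87.098, I))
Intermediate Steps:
Function('J')(D, I) = Add(Pow(D, 2), Pow(I, 2))
o = Rational(139, 9) (o = Mul(Rational(1, 9), 139) = Rational(139, 9) ≈ 15.444)
Function('B')(g) = Add(25, Pow(g, 2), Mul(-1, g)) (Function('B')(g) = Add(Add(Pow(g, 2), Pow(5, 2)), Mul(-1, g)) = Add(Add(Pow(g, 2), 25), Mul(-1, g)) = Add(Add(25, Pow(g, 2)), Mul(-1, g)) = Add(25, Pow(g, 2), Mul(-1, g)))
Function('f')(q) = 97 (Function('f')(q) = Add(25, Pow(Add(7, 2), 2), Mul(-1, Add(7, 2))) = Add(25, Pow(9, 2), Mul(-1, 9)) = Add(25, 81, -9) = 97)
W = Mul(I, Pow(7586, Rational(1, 2))) (W = Pow(-7586, Rational(1, 2)) = Mul(I, Pow(7586, Rational(1, 2))) ≈ Mul(87.098, I))
Add(Add(W, -7812), Function('f')(o)) = Add(Add(Mul(I, Pow(7586, Rational(1, 2))), -7812), 97) = Add(Add(-7812, Mul(I, Pow(7586, Rational(1, 2)))), 97) = Add(-7715, Mul(I, Pow(7586, Rational(1, 2))))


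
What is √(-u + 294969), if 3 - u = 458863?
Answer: √753829 ≈ 868.23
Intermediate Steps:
u = -458860 (u = 3 - 1*458863 = 3 - 458863 = -458860)
√(-u + 294969) = √(-1*(-458860) + 294969) = √(458860 + 294969) = √753829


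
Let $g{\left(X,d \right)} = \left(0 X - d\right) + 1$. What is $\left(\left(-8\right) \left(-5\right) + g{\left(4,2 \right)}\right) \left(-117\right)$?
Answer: $-4563$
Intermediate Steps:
$g{\left(X,d \right)} = 1 - d$ ($g{\left(X,d \right)} = \left(0 - d\right) + 1 = - d + 1 = 1 - d$)
$\left(\left(-8\right) \left(-5\right) + g{\left(4,2 \right)}\right) \left(-117\right) = \left(\left(-8\right) \left(-5\right) + \left(1 - 2\right)\right) \left(-117\right) = \left(40 + \left(1 - 2\right)\right) \left(-117\right) = \left(40 - 1\right) \left(-117\right) = 39 \left(-117\right) = -4563$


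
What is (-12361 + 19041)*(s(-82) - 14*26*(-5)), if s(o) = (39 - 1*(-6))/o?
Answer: 498311300/41 ≈ 1.2154e+7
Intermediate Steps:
s(o) = 45/o (s(o) = (39 + 6)/o = 45/o)
(-12361 + 19041)*(s(-82) - 14*26*(-5)) = (-12361 + 19041)*(45/(-82) - 14*26*(-5)) = 6680*(45*(-1/82) - 364*(-5)) = 6680*(-45/82 + 1820) = 6680*(149195/82) = 498311300/41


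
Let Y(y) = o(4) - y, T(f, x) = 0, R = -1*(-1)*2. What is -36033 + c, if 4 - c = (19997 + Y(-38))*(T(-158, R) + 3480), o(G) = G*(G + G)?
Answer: -69869189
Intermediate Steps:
R = 2 (R = 1*2 = 2)
o(G) = 2*G² (o(G) = G*(2*G) = 2*G²)
Y(y) = 32 - y (Y(y) = 2*4² - y = 2*16 - y = 32 - y)
c = -69833156 (c = 4 - (19997 + (32 - 1*(-38)))*(0 + 3480) = 4 - (19997 + (32 + 38))*3480 = 4 - (19997 + 70)*3480 = 4 - 20067*3480 = 4 - 1*69833160 = 4 - 69833160 = -69833156)
-36033 + c = -36033 - 69833156 = -69869189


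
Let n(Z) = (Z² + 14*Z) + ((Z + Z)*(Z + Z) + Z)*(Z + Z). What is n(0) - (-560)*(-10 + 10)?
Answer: 0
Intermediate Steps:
n(Z) = Z² + 14*Z + 2*Z*(Z + 4*Z²) (n(Z) = (Z² + 14*Z) + ((2*Z)*(2*Z) + Z)*(2*Z) = (Z² + 14*Z) + (4*Z² + Z)*(2*Z) = (Z² + 14*Z) + (Z + 4*Z²)*(2*Z) = (Z² + 14*Z) + 2*Z*(Z + 4*Z²) = Z² + 14*Z + 2*Z*(Z + 4*Z²))
n(0) - (-560)*(-10 + 10) = 0*(14 + 3*0 + 8*0²) - (-560)*(-10 + 10) = 0*(14 + 0 + 8*0) - (-560)*0 = 0*(14 + 0 + 0) - 56*0 = 0*14 + 0 = 0 + 0 = 0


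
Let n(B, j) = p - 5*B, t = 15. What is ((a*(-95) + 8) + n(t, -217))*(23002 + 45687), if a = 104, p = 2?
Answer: -683112105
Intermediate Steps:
n(B, j) = 2 - 5*B
((a*(-95) + 8) + n(t, -217))*(23002 + 45687) = ((104*(-95) + 8) + (2 - 5*15))*(23002 + 45687) = ((-9880 + 8) + (2 - 75))*68689 = (-9872 - 73)*68689 = -9945*68689 = -683112105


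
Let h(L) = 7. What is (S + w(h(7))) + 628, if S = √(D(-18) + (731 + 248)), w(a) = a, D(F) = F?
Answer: 666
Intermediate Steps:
S = 31 (S = √(-18 + (731 + 248)) = √(-18 + 979) = √961 = 31)
(S + w(h(7))) + 628 = (31 + 7) + 628 = 38 + 628 = 666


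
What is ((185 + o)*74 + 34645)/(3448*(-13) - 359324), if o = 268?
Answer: -68167/404148 ≈ -0.16867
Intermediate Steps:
((185 + o)*74 + 34645)/(3448*(-13) - 359324) = ((185 + 268)*74 + 34645)/(3448*(-13) - 359324) = (453*74 + 34645)/(-44824 - 359324) = (33522 + 34645)/(-404148) = 68167*(-1/404148) = -68167/404148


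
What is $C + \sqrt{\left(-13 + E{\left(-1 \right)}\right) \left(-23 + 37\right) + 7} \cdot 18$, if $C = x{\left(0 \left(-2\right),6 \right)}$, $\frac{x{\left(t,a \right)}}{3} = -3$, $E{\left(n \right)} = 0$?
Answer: $-9 + 90 i \sqrt{7} \approx -9.0 + 238.12 i$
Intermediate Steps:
$x{\left(t,a \right)} = -9$ ($x{\left(t,a \right)} = 3 \left(-3\right) = -9$)
$C = -9$
$C + \sqrt{\left(-13 + E{\left(-1 \right)}\right) \left(-23 + 37\right) + 7} \cdot 18 = -9 + \sqrt{\left(-13 + 0\right) \left(-23 + 37\right) + 7} \cdot 18 = -9 + \sqrt{\left(-13\right) 14 + 7} \cdot 18 = -9 + \sqrt{-182 + 7} \cdot 18 = -9 + \sqrt{-175} \cdot 18 = -9 + 5 i \sqrt{7} \cdot 18 = -9 + 90 i \sqrt{7}$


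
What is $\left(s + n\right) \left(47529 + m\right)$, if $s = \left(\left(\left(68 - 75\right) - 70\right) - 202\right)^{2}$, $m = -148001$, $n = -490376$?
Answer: $41448216520$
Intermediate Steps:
$s = 77841$ ($s = \left(\left(-7 - 70\right) - 202\right)^{2} = \left(-77 - 202\right)^{2} = \left(-279\right)^{2} = 77841$)
$\left(s + n\right) \left(47529 + m\right) = \left(77841 - 490376\right) \left(47529 - 148001\right) = \left(-412535\right) \left(-100472\right) = 41448216520$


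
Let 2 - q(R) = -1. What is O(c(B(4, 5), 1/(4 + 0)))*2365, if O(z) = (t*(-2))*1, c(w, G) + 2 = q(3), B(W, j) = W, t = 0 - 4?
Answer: 18920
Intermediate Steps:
t = -4
q(R) = 3 (q(R) = 2 - 1*(-1) = 2 + 1 = 3)
c(w, G) = 1 (c(w, G) = -2 + 3 = 1)
O(z) = 8 (O(z) = -4*(-2)*1 = 8*1 = 8)
O(c(B(4, 5), 1/(4 + 0)))*2365 = 8*2365 = 18920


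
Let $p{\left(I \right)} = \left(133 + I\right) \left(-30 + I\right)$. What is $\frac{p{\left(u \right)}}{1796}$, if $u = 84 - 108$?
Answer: $- \frac{2943}{898} \approx -3.2773$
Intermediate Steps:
$u = -24$
$p{\left(I \right)} = \left(-30 + I\right) \left(133 + I\right)$
$\frac{p{\left(u \right)}}{1796} = \frac{-3990 + \left(-24\right)^{2} + 103 \left(-24\right)}{1796} = \left(-3990 + 576 - 2472\right) \frac{1}{1796} = \left(-5886\right) \frac{1}{1796} = - \frac{2943}{898}$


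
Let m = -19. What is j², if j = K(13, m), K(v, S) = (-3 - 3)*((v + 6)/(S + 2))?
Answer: 12996/289 ≈ 44.969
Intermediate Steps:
K(v, S) = -6*(6 + v)/(2 + S)
j = 114/17 (j = 6*(-6 - 1*13)/(2 - 19) = 6*(-6 - 13)/(-17) = 6*(-1/17)*(-19) = 114/17 ≈ 6.7059)
j² = (114/17)² = 12996/289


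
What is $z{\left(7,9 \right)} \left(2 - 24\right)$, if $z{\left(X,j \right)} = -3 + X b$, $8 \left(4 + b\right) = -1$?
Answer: $\frac{2805}{4} \approx 701.25$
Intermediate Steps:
$b = - \frac{33}{8}$ ($b = -4 + \frac{1}{8} \left(-1\right) = -4 - \frac{1}{8} = - \frac{33}{8} \approx -4.125$)
$z{\left(X,j \right)} = -3 - \frac{33 X}{8}$ ($z{\left(X,j \right)} = -3 + X \left(- \frac{33}{8}\right) = -3 - \frac{33 X}{8}$)
$z{\left(7,9 \right)} \left(2 - 24\right) = \left(-3 - \frac{231}{8}\right) \left(2 - 24\right) = \left(- \frac{255}{8}\right) \left(-22\right) = \frac{2805}{4}$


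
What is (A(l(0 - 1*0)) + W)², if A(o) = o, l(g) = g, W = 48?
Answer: 2304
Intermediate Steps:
(A(l(0 - 1*0)) + W)² = ((0 - 1*0) + 48)² = ((0 + 0) + 48)² = (0 + 48)² = 48² = 2304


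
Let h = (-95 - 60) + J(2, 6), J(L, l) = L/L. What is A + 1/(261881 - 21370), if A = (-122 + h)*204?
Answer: -13541731343/240511 ≈ -56304.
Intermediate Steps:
J(L, l) = 1
h = -154 (h = (-95 - 60) + 1 = -155 + 1 = -154)
A = -56304 (A = (-122 - 154)*204 = -276*204 = -56304)
A + 1/(261881 - 21370) = -56304 + 1/(261881 - 21370) = -56304 + 1/240511 = -13541731343/240511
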